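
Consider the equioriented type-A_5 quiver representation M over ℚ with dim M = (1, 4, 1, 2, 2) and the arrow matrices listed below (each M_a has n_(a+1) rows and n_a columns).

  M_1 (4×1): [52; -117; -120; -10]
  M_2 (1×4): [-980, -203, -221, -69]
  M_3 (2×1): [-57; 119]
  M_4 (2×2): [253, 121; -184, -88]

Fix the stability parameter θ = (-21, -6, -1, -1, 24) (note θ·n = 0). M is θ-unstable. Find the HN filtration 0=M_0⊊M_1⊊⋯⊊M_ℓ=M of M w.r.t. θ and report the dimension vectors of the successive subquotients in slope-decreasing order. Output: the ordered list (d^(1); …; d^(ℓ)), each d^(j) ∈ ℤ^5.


Interval decomposition of M: I[1,5], I[2,2]^3, I[4,4], I[5,5].
HN type (ℓ=4): μ^(1)=24; μ^(2)=-1; μ^(3)=-6; μ^(4)=-21

((0, 0, 0, 0, 2); (0, 0, 1, 2, 0); (0, 4, 0, 0, 0); (1, 0, 0, 0, 0))


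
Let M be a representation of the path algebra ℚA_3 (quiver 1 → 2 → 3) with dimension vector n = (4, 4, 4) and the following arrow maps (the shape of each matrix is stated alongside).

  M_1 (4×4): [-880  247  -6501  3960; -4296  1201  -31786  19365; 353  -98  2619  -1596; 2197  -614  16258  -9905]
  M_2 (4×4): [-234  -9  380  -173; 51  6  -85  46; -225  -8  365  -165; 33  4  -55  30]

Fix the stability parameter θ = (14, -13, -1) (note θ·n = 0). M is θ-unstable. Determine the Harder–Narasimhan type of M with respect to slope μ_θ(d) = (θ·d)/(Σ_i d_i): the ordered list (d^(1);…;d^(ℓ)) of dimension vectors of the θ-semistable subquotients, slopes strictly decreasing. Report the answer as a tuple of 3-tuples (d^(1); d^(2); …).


Barcode: M ≅ I[1,1], I[1,2], I[1,3]^2, I[2,3], I[3,3]. HN layers by μ_θ (5 steps, strictly decreasing):
  μ^(1)=14; μ^(2)=1/2; μ^(3)=0; μ^(4)=-1; μ^(5)=-13

((1, 0, 0); (1, 1, 0); (2, 2, 2); (0, 0, 2); (0, 1, 0))


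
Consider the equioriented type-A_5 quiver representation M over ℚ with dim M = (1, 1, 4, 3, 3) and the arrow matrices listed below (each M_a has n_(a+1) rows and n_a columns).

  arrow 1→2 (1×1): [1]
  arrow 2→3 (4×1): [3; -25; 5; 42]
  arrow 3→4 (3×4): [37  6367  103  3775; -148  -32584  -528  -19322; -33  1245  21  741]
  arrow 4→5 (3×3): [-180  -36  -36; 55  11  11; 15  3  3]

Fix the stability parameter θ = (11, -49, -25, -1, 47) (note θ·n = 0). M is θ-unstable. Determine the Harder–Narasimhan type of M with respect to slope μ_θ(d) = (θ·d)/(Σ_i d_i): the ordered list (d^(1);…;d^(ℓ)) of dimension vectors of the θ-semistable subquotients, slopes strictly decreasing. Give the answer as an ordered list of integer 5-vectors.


Via rank(M_{q-1}∘⋯∘M_p): M ≅ I[1,4], I[3,3]^2, I[3,5], I[4,4], I[5,5]^2.
μ_θ-semistable layers: μ^(1)=47; μ^(2)=-1; μ^(3)=-21; μ^(4)=-25

((0, 0, 0, 0, 3); (0, 0, 0, 3, 0); (1, 1, 1, 0, 0); (0, 0, 3, 0, 0))


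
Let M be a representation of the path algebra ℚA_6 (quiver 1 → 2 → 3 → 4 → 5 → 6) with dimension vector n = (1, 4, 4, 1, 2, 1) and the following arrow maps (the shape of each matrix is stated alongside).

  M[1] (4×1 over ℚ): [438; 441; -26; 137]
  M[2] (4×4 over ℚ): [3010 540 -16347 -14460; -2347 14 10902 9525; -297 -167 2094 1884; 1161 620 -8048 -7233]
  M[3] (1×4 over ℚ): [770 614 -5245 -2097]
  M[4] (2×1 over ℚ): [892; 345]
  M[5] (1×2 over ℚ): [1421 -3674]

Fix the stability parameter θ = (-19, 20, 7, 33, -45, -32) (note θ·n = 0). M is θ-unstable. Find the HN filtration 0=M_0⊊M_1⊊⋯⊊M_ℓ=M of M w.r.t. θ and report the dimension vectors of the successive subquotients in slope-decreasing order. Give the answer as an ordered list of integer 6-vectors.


Interval decomposition of M: I[1,6], I[2,2], I[2,3]^2, I[3,3], I[5,5].
HN type (ℓ=6): μ^(1)=20; μ^(2)=27/2; μ^(3)=7; μ^(4)=-17/5; μ^(5)=-19; μ^(6)=-45

((0, 1, 0, 0, 0, 0); (0, 2, 2, 0, 0, 0); (0, 0, 1, 0, 0, 0); (0, 1, 1, 1, 1, 1); (1, 0, 0, 0, 0, 0); (0, 0, 0, 0, 1, 0))


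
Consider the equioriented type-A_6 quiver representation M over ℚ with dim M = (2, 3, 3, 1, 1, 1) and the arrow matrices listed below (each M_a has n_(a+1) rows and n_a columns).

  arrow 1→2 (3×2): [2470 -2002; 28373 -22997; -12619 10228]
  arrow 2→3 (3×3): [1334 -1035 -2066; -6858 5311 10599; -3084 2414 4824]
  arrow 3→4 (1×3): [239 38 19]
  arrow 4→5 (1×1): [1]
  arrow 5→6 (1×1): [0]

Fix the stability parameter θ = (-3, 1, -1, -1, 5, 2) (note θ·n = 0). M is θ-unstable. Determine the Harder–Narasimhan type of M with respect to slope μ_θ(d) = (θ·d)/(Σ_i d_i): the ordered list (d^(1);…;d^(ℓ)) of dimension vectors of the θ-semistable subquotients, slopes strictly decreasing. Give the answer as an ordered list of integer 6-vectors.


Interval decomposition of M: I[1,3], I[1,5], I[2,2], I[3,3], I[6,6].
HN type (ℓ=7): μ^(1)=5; μ^(2)=2; μ^(3)=1; μ^(4)=0; μ^(5)=-1/3; μ^(6)=-1; μ^(7)=-3

((0, 0, 0, 0, 1, 0); (0, 0, 0, 0, 0, 1); (0, 1, 0, 0, 0, 0); (0, 1, 1, 0, 0, 0); (0, 1, 1, 1, 0, 0); (0, 0, 1, 0, 0, 0); (2, 0, 0, 0, 0, 0))


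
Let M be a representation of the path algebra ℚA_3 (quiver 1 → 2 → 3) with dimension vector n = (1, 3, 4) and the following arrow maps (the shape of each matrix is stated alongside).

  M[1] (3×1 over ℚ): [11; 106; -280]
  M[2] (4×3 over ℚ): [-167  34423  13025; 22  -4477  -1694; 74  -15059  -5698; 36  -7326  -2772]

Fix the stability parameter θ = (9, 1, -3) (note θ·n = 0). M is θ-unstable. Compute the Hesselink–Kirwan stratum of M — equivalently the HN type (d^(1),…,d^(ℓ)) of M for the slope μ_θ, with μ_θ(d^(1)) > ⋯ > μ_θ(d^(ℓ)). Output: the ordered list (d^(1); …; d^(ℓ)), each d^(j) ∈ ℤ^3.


Barcode: M ≅ I[1,3], I[2,2], I[2,3], I[3,3]^2. HN layers by μ_θ (4 steps, strictly decreasing):
  μ^(1)=7/3; μ^(2)=1; μ^(3)=-1; μ^(4)=-3

((1, 1, 1); (0, 1, 0); (0, 1, 1); (0, 0, 2))


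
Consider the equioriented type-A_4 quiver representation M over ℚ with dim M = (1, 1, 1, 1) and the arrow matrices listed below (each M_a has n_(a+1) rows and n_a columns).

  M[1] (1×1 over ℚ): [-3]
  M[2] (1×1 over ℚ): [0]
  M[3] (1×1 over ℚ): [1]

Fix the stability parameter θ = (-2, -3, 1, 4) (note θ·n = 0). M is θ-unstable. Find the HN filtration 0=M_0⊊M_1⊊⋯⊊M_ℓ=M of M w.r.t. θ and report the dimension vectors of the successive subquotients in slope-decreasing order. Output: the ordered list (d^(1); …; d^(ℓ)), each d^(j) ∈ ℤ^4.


Interval decomposition of M: I[1,2], I[3,4].
HN type (ℓ=3): μ^(1)=4; μ^(2)=1; μ^(3)=-5/2

((0, 0, 0, 1); (0, 0, 1, 0); (1, 1, 0, 0))


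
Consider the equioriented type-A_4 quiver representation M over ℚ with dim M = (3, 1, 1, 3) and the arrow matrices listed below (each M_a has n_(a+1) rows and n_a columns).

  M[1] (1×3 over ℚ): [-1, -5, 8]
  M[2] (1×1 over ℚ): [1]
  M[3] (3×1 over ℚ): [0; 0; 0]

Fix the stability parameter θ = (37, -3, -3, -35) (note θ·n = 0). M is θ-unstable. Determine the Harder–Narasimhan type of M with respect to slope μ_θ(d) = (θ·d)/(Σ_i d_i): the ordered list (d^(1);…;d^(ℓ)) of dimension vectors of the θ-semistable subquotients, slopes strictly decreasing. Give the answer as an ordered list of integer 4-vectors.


Barcode: M ≅ I[1,1]^2, I[1,3], I[4,4]^3. HN layers by μ_θ (3 steps, strictly decreasing):
  μ^(1)=37; μ^(2)=31/3; μ^(3)=-35

((2, 0, 0, 0); (1, 1, 1, 0); (0, 0, 0, 3))


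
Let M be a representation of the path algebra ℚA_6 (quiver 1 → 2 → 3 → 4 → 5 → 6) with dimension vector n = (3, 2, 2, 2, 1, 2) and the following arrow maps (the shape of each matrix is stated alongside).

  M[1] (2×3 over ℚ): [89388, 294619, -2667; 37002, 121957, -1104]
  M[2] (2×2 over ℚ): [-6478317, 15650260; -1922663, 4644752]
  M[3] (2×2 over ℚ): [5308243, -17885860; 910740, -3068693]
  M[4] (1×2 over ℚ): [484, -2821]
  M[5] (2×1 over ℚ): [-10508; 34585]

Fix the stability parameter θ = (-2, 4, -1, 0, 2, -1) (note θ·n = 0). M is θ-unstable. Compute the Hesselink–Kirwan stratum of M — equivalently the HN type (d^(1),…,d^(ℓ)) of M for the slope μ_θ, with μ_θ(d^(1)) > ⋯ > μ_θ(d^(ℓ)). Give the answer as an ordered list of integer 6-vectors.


Interval decomposition of M: I[1,1], I[1,4], I[1,6], I[6,6].
HN type (ℓ=4): μ^(1)=1; μ^(2)=4/5; μ^(3)=-1; μ^(4)=-2

((0, 1, 1, 1, 0, 0); (0, 1, 1, 1, 1, 1); (0, 0, 0, 0, 0, 1); (3, 0, 0, 0, 0, 0))


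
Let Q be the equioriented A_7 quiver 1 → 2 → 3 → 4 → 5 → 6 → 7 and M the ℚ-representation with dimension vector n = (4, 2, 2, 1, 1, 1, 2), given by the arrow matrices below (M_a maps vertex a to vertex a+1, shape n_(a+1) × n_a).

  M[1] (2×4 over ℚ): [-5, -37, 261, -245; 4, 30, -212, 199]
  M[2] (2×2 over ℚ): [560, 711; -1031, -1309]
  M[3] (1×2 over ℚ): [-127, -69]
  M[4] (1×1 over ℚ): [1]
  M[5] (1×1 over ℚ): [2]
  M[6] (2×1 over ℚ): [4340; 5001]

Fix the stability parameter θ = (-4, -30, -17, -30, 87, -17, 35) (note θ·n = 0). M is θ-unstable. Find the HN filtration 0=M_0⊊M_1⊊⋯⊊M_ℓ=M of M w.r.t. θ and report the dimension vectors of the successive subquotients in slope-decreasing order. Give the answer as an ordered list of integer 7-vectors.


Interval decomposition of M: I[1,1]^2, I[1,3], I[1,7], I[7,7].
HN type (ℓ=4): μ^(1)=35; μ^(2)=-4; μ^(3)=-17; μ^(4)=-81/4

((0, 0, 0, 0, 1, 1, 2); (2, 0, 0, 0, 0, 0, 0); (1, 1, 1, 0, 0, 0, 0); (1, 1, 1, 1, 0, 0, 0))


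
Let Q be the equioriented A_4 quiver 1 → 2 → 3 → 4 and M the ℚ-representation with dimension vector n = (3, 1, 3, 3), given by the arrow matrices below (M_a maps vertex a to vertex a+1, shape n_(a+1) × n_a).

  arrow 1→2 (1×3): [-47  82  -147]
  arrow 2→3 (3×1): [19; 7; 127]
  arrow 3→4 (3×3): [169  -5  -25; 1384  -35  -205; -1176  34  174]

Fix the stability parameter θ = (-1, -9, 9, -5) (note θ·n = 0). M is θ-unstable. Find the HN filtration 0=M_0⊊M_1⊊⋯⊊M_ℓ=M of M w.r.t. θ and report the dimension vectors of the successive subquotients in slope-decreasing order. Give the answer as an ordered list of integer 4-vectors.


Interval decomposition of M: I[1,1]^2, I[1,4], I[3,3], I[3,4], I[4,4].
HN type (ℓ=4): μ^(1)=9; μ^(2)=2; μ^(3)=-1; μ^(4)=-5

((0, 0, 1, 0); (0, 0, 2, 2); (2, 0, 0, 0); (1, 1, 0, 1))


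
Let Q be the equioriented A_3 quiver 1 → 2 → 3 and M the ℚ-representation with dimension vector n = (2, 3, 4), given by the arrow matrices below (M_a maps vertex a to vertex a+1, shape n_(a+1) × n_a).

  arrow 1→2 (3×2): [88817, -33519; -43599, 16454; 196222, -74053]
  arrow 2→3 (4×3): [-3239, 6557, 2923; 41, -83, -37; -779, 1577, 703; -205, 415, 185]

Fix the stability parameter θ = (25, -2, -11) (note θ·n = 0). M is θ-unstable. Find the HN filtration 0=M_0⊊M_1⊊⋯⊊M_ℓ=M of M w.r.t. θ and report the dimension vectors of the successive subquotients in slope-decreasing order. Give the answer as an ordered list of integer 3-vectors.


Via rank(M_{q-1}∘⋯∘M_p): M ≅ I[1,2]^2, I[2,3], I[3,3]^3.
μ_θ-semistable layers: μ^(1)=23/2; μ^(2)=-13/2; μ^(3)=-11

((2, 2, 0); (0, 1, 1); (0, 0, 3))


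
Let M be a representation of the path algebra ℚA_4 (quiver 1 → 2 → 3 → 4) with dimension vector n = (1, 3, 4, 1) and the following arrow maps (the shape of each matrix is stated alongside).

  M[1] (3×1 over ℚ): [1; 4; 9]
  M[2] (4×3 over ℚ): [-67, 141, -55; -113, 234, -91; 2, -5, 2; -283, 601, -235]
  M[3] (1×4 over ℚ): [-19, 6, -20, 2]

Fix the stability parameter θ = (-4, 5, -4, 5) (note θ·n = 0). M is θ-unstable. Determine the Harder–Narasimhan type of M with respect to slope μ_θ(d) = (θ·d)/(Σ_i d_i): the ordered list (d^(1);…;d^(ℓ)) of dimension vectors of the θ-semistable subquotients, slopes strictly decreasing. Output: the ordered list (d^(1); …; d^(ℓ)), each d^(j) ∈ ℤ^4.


Via rank(M_{q-1}∘⋯∘M_p): M ≅ I[1,4], I[2,3]^2, I[3,3].
μ_θ-semistable layers: μ^(1)=5; μ^(2)=1/2; μ^(3)=-4

((0, 0, 0, 1); (0, 3, 3, 0); (1, 0, 1, 0))


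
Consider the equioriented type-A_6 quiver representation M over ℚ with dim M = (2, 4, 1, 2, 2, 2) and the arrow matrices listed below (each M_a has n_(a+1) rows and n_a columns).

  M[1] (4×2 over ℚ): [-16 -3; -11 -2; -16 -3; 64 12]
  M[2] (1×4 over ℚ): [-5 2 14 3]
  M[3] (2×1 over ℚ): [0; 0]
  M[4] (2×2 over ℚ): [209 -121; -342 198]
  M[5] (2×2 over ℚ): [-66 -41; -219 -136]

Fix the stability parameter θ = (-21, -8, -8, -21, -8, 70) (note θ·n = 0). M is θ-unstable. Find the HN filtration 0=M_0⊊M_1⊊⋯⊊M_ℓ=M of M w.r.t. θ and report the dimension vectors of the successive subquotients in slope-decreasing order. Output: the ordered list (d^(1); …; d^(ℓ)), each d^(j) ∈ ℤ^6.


Via rank(M_{q-1}∘⋯∘M_p): M ≅ I[1,2], I[1,3], I[2,2]^2, I[4,4], I[4,6], I[5,6].
μ_θ-semistable layers: μ^(1)=70; μ^(2)=-8; μ^(3)=-21

((0, 0, 0, 0, 0, 2); (0, 4, 1, 0, 2, 0); (2, 0, 0, 2, 0, 0))


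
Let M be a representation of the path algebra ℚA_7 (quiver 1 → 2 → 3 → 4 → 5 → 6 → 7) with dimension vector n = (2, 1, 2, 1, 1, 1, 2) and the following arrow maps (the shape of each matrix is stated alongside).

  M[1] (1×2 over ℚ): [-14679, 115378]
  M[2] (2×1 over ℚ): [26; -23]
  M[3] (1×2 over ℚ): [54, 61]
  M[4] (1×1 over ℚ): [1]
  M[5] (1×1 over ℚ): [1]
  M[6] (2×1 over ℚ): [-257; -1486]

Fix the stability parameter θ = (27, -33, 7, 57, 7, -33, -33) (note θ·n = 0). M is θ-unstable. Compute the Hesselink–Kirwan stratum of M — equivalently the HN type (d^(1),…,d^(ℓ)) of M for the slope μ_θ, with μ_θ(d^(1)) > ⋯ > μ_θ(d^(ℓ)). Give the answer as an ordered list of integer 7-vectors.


Via rank(M_{q-1}∘⋯∘M_p): M ≅ I[1,1], I[1,7], I[3,3], I[7,7].
μ_θ-semistable layers: μ^(1)=27; μ^(2)=7; μ^(3)=1; μ^(4)=-3; μ^(5)=-33

((1, 0, 0, 0, 0, 0, 0); (0, 0, 1, 0, 0, 0, 0); (0, 0, 1, 1, 1, 1, 1); (1, 1, 0, 0, 0, 0, 0); (0, 0, 0, 0, 0, 0, 1))


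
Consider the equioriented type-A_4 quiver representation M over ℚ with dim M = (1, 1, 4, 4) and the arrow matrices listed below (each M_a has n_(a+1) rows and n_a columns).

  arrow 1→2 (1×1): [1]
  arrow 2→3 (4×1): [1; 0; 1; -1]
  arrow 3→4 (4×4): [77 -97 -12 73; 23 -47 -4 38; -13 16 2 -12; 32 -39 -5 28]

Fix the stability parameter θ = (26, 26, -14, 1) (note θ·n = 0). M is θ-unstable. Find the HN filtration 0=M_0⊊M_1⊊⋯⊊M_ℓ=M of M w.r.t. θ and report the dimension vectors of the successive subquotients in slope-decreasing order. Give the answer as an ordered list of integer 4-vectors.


Barcode: M ≅ I[1,4], I[3,4]^3. HN layers by μ_θ (3 steps, strictly decreasing):
  μ^(1)=39/4; μ^(2)=1; μ^(3)=-14

((1, 1, 1, 1); (0, 0, 0, 3); (0, 0, 3, 0))


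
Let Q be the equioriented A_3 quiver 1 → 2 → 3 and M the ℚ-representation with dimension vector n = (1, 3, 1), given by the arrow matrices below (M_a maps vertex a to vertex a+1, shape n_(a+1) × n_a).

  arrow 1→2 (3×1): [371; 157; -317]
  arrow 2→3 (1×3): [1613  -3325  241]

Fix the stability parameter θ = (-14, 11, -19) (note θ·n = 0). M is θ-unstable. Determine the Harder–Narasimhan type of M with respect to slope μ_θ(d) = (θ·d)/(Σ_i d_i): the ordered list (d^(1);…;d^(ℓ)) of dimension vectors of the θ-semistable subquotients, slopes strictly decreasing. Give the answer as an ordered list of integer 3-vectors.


Via rank(M_{q-1}∘⋯∘M_p): M ≅ I[1,3], I[2,2]^2.
μ_θ-semistable layers: μ^(1)=11; μ^(2)=-4; μ^(3)=-14

((0, 2, 0); (0, 1, 1); (1, 0, 0))


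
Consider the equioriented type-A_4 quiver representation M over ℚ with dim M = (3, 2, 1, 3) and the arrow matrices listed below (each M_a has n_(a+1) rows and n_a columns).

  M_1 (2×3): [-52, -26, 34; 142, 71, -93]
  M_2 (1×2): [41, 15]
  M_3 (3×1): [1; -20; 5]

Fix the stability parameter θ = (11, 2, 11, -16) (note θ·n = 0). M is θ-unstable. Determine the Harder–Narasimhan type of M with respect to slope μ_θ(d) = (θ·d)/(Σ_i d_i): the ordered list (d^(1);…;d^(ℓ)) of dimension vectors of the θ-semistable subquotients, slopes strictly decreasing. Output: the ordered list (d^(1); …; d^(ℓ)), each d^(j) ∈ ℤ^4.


Interval decomposition of M: I[1,1], I[1,2], I[1,4], I[4,4]^2.
HN type (ℓ=4): μ^(1)=11; μ^(2)=13/2; μ^(3)=2; μ^(4)=-16

((1, 0, 0, 0); (1, 1, 0, 0); (1, 1, 1, 1); (0, 0, 0, 2))


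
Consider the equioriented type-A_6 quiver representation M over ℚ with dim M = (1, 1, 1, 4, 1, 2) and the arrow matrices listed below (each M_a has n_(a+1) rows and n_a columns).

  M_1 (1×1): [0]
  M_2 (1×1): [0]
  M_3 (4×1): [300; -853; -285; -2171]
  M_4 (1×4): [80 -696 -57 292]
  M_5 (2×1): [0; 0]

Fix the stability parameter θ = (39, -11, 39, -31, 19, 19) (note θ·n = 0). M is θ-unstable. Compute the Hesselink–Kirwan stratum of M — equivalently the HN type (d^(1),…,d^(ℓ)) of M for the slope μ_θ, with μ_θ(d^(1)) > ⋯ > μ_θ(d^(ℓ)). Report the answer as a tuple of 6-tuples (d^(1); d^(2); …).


Barcode: M ≅ I[1,1], I[2,2], I[3,5], I[4,4]^3, I[6,6]^2. HN layers by μ_θ (5 steps, strictly decreasing):
  μ^(1)=39; μ^(2)=19; μ^(3)=4; μ^(4)=-11; μ^(5)=-31

((1, 0, 0, 0, 0, 0); (0, 0, 0, 0, 1, 2); (0, 0, 1, 1, 0, 0); (0, 1, 0, 0, 0, 0); (0, 0, 0, 3, 0, 0))


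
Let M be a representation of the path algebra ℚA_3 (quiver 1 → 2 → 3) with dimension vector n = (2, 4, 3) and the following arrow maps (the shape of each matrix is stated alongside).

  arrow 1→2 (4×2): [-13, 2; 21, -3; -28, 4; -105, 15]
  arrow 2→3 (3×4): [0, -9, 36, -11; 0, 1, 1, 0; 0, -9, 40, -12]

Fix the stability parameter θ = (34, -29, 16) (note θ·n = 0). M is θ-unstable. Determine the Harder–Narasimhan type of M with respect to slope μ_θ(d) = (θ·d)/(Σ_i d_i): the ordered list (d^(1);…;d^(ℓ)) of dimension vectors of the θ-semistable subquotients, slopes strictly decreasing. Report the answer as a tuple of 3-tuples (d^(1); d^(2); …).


Interval decomposition of M: I[1,2], I[1,3], I[2,3]^2.
HN type (ℓ=3): μ^(1)=16; μ^(2)=5/2; μ^(3)=-29

((0, 0, 3); (2, 2, 0); (0, 2, 0))


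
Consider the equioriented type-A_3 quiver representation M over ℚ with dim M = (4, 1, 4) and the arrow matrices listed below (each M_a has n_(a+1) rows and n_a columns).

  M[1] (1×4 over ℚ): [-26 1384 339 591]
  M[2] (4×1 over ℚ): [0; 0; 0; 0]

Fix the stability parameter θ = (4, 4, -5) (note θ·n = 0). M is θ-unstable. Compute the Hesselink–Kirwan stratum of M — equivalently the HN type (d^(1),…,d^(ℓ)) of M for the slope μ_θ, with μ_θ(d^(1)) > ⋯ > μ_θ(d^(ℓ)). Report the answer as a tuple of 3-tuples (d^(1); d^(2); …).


Interval decomposition of M: I[1,1]^3, I[1,2], I[3,3]^4.
HN type (ℓ=2): μ^(1)=4; μ^(2)=-5

((4, 1, 0); (0, 0, 4))


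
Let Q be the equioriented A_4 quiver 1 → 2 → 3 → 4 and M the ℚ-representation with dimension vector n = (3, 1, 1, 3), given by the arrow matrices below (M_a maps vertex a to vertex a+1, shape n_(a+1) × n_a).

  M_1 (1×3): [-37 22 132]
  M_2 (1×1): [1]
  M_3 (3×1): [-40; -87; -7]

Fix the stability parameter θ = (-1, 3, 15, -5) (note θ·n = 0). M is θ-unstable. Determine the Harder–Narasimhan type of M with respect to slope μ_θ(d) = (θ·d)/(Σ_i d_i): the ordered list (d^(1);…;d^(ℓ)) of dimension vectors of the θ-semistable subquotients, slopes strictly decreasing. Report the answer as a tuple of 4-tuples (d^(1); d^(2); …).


Barcode: M ≅ I[1,1]^2, I[1,4], I[4,4]^2. HN layers by μ_θ (4 steps, strictly decreasing):
  μ^(1)=5; μ^(2)=3; μ^(3)=-1; μ^(4)=-5

((0, 0, 1, 1); (0, 1, 0, 0); (3, 0, 0, 0); (0, 0, 0, 2))


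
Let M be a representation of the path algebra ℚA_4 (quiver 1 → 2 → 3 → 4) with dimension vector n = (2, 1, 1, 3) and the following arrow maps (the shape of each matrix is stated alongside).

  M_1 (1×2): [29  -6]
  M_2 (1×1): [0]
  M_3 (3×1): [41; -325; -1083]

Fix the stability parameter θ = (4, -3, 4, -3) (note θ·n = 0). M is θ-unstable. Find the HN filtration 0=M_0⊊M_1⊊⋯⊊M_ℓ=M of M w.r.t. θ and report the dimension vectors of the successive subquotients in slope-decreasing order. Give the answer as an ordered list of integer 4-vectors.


Interval decomposition of M: I[1,1], I[1,2], I[3,4], I[4,4]^2.
HN type (ℓ=3): μ^(1)=4; μ^(2)=1/2; μ^(3)=-3

((1, 0, 0, 0); (1, 1, 1, 1); (0, 0, 0, 2))


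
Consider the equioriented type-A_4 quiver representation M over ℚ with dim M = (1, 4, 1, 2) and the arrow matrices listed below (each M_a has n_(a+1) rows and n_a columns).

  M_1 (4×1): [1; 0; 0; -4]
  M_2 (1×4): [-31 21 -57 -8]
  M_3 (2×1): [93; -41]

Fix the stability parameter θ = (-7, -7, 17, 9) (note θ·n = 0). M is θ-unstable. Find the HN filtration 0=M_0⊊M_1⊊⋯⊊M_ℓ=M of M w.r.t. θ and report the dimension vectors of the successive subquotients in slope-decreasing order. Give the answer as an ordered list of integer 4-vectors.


Interval decomposition of M: I[1,4], I[2,2]^3, I[4,4].
HN type (ℓ=3): μ^(1)=13; μ^(2)=9; μ^(3)=-7

((0, 0, 1, 1); (0, 0, 0, 1); (1, 4, 0, 0))


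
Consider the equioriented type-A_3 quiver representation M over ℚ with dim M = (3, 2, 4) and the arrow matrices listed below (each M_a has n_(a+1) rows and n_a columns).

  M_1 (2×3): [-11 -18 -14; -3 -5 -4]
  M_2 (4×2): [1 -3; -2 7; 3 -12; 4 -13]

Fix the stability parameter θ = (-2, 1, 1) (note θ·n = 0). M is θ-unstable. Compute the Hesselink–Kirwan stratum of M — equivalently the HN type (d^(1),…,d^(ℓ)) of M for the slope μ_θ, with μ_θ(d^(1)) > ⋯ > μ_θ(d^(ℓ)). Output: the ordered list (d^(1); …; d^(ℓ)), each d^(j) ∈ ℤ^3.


Via rank(M_{q-1}∘⋯∘M_p): M ≅ I[1,1], I[1,3]^2, I[3,3]^2.
μ_θ-semistable layers: μ^(1)=1; μ^(2)=-2

((0, 2, 4); (3, 0, 0))


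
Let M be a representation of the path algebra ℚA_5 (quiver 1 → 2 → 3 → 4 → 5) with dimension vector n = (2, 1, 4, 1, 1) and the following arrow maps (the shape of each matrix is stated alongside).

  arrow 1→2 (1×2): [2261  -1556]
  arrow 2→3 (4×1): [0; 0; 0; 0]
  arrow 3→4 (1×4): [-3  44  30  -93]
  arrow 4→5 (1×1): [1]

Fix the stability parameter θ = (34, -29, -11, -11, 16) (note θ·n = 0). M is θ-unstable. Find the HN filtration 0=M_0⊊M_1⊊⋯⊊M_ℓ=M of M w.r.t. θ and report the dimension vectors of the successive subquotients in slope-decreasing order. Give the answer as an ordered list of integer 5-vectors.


Interval decomposition of M: I[1,1], I[1,2], I[3,3]^3, I[3,5].
HN type (ℓ=4): μ^(1)=34; μ^(2)=16; μ^(3)=5/2; μ^(4)=-11

((1, 0, 0, 0, 0); (0, 0, 0, 0, 1); (1, 1, 0, 0, 0); (0, 0, 4, 1, 0))


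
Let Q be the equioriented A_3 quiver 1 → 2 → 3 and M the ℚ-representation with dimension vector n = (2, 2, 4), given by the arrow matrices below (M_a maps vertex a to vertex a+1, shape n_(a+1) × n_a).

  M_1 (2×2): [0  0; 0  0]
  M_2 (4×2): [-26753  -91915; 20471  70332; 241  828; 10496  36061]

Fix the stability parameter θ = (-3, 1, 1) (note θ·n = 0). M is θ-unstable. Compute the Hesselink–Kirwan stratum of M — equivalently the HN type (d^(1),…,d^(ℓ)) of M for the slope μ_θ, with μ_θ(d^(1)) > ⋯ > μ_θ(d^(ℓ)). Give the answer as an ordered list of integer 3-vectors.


Barcode: M ≅ I[1,1]^2, I[2,3]^2, I[3,3]^2. HN layers by μ_θ (2 steps, strictly decreasing):
  μ^(1)=1; μ^(2)=-3

((0, 2, 4); (2, 0, 0))


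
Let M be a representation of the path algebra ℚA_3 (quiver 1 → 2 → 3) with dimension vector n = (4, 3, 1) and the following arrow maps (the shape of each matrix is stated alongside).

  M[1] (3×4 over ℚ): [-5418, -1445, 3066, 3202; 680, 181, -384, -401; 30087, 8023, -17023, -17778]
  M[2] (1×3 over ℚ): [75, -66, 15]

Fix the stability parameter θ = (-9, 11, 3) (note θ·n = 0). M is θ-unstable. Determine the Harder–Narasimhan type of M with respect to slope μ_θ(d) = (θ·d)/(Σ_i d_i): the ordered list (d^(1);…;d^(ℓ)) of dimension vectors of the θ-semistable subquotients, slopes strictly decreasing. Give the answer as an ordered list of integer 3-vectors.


Interval decomposition of M: I[1,1], I[1,2]^2, I[1,3].
HN type (ℓ=3): μ^(1)=11; μ^(2)=7; μ^(3)=-9

((0, 2, 0); (0, 1, 1); (4, 0, 0))


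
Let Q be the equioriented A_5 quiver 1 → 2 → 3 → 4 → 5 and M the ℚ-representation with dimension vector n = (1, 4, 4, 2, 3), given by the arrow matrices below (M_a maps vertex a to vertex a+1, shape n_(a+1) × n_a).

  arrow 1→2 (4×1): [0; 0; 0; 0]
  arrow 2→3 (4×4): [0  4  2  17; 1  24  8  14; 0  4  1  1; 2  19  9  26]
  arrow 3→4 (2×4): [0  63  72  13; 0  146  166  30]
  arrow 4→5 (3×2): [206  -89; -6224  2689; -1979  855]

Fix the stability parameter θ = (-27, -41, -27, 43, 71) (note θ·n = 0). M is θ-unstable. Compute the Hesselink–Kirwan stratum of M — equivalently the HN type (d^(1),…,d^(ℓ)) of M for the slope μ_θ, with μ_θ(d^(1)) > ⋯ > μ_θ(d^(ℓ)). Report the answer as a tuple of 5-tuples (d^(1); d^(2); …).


Interval decomposition of M: I[1,1], I[2,3]^2, I[2,5]^2, I[5,5].
HN type (ℓ=4): μ^(1)=71; μ^(2)=43; μ^(3)=-27; μ^(4)=-41

((0, 0, 0, 0, 3); (0, 0, 0, 2, 0); (1, 0, 4, 0, 0); (0, 4, 0, 0, 0))


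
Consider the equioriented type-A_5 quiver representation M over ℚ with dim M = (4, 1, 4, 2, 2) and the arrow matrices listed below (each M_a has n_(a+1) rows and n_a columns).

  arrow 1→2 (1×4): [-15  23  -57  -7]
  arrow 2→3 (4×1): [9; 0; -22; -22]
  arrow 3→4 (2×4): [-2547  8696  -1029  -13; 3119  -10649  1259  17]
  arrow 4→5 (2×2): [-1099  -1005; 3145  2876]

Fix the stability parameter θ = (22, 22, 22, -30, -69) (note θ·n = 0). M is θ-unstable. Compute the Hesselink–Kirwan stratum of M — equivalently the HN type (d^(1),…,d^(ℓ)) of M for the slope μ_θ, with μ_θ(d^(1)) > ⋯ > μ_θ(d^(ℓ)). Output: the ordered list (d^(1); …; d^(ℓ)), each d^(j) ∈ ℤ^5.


Barcode: M ≅ I[1,1]^3, I[1,5], I[3,3]^2, I[3,5]. HN layers by μ_θ (3 steps, strictly decreasing):
  μ^(1)=22; μ^(2)=-33/5; μ^(3)=-77/3

((3, 0, 2, 0, 0); (1, 1, 1, 1, 1); (0, 0, 1, 1, 1))


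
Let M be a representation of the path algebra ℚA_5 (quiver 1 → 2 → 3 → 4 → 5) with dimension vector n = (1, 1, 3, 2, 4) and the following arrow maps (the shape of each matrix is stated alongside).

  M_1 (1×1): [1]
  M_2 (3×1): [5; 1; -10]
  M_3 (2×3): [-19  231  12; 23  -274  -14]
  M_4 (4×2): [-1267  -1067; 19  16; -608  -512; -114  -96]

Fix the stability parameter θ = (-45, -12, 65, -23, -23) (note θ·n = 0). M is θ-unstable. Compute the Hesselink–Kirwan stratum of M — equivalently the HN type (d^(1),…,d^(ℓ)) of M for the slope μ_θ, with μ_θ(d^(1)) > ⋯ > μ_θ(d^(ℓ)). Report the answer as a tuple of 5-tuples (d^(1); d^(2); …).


Via rank(M_{q-1}∘⋯∘M_p): M ≅ I[1,5], I[3,3], I[3,5], I[5,5]^2.
μ_θ-semistable layers: μ^(1)=65; μ^(2)=19/3; μ^(3)=-12; μ^(4)=-23; μ^(5)=-45

((0, 0, 1, 0, 0); (0, 0, 2, 2, 2); (0, 1, 0, 0, 0); (0, 0, 0, 0, 2); (1, 0, 0, 0, 0))


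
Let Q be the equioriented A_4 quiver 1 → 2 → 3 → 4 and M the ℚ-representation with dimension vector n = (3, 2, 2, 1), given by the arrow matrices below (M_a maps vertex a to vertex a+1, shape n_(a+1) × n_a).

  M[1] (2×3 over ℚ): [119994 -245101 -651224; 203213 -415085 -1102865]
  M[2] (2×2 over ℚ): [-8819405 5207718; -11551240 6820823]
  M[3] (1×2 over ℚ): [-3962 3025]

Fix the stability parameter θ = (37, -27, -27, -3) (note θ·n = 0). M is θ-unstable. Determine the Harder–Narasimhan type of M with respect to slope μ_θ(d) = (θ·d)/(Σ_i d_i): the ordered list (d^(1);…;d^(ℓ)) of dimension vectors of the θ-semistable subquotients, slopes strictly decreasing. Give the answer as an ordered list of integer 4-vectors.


Barcode: M ≅ I[1,1], I[1,3], I[1,4]. HN layers by μ_θ (3 steps, strictly decreasing):
  μ^(1)=37; μ^(2)=-3; μ^(3)=-17/3

((1, 0, 0, 0); (0, 0, 0, 1); (2, 2, 2, 0))


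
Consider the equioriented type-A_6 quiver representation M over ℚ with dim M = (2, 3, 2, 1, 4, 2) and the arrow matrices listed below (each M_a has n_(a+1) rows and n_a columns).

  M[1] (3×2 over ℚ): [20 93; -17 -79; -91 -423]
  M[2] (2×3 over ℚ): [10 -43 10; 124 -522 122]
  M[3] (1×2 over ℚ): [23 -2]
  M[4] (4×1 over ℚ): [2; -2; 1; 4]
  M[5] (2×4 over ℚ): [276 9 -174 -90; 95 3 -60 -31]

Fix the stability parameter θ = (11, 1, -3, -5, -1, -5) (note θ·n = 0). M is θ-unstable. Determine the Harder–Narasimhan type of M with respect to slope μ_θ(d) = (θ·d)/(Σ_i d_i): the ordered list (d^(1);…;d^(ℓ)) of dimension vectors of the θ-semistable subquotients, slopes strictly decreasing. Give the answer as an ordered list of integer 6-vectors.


Via rank(M_{q-1}∘⋯∘M_p): M ≅ I[1,2], I[1,5], I[2,3], I[5,5], I[5,6]^2.
μ_θ-semistable layers: μ^(1)=6; μ^(2)=3/5; μ^(3)=-1; μ^(4)=-3

((1, 1, 0, 0, 0, 0); (1, 1, 1, 1, 1, 0); (0, 1, 1, 0, 1, 0); (0, 0, 0, 0, 2, 2))


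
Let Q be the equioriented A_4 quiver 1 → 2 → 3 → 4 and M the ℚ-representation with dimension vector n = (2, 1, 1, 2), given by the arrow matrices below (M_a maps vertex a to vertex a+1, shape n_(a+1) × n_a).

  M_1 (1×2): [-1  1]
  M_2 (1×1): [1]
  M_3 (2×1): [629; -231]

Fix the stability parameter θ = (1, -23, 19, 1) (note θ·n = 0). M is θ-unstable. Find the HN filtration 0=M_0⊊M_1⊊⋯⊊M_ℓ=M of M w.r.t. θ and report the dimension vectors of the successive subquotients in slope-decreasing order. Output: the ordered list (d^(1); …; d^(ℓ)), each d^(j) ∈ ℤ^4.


Barcode: M ≅ I[1,1], I[1,4], I[4,4]. HN layers by μ_θ (3 steps, strictly decreasing):
  μ^(1)=10; μ^(2)=1; μ^(3)=-11

((0, 0, 1, 1); (1, 0, 0, 1); (1, 1, 0, 0))


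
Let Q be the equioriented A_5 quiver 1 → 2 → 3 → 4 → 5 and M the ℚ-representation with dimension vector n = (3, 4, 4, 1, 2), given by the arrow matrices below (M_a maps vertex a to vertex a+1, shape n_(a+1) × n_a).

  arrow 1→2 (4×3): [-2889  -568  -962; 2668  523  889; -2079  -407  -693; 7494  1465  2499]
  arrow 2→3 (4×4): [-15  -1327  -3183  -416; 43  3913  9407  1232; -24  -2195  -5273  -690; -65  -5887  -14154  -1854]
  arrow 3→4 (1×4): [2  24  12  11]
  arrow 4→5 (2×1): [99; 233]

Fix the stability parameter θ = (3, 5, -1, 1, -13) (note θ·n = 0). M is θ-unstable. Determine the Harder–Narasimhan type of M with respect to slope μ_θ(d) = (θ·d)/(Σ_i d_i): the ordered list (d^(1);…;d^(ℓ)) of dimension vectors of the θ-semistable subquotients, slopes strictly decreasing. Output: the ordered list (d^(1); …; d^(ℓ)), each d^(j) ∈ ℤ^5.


Barcode: M ≅ I[1,3]^2, I[1,5], I[2,3], I[5,5]. HN layers by μ_θ (4 steps, strictly decreasing):
  μ^(1)=7/3; μ^(2)=2; μ^(3)=-1; μ^(4)=-13

((2, 2, 2, 0, 0); (0, 1, 1, 0, 0); (1, 1, 1, 1, 1); (0, 0, 0, 0, 1))


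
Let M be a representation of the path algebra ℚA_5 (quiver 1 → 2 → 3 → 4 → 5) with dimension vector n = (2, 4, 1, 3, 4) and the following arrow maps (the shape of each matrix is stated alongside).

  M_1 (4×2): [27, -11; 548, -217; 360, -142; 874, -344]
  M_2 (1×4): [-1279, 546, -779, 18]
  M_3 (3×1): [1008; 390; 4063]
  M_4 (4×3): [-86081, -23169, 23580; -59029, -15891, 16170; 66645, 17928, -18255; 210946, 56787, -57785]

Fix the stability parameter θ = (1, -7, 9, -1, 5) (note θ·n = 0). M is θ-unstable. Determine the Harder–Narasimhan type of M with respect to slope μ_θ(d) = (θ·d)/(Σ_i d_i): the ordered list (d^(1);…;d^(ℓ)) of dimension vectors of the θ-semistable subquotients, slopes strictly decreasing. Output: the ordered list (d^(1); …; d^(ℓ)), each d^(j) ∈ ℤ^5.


Barcode: M ≅ I[1,2], I[1,5], I[2,2]^2, I[4,4], I[4,5], I[5,5]^2. HN layers by μ_θ (5 steps, strictly decreasing):
  μ^(1)=5; μ^(2)=4; μ^(3)=-1; μ^(4)=-3; μ^(5)=-7

((0, 0, 0, 0, 4); (0, 0, 1, 1, 0); (0, 0, 0, 2, 0); (2, 2, 0, 0, 0); (0, 2, 0, 0, 0))


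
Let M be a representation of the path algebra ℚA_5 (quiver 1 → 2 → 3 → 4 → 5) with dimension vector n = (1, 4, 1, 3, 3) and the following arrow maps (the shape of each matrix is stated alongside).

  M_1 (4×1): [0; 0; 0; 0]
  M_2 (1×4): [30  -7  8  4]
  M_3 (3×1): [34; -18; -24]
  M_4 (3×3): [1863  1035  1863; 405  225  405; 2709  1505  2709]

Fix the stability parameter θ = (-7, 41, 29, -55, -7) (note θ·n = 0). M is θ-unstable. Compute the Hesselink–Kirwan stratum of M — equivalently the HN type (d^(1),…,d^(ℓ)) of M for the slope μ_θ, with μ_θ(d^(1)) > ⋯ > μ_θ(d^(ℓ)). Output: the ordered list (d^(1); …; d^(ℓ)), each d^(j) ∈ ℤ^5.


Via rank(M_{q-1}∘⋯∘M_p): M ≅ I[1,1], I[2,2]^3, I[2,4], I[4,4], I[4,5], I[5,5]^2.
μ_θ-semistable layers: μ^(1)=41; μ^(2)=5; μ^(3)=-7; μ^(4)=-55

((0, 3, 0, 0, 0); (0, 1, 1, 1, 0); (1, 0, 0, 0, 3); (0, 0, 0, 2, 0))


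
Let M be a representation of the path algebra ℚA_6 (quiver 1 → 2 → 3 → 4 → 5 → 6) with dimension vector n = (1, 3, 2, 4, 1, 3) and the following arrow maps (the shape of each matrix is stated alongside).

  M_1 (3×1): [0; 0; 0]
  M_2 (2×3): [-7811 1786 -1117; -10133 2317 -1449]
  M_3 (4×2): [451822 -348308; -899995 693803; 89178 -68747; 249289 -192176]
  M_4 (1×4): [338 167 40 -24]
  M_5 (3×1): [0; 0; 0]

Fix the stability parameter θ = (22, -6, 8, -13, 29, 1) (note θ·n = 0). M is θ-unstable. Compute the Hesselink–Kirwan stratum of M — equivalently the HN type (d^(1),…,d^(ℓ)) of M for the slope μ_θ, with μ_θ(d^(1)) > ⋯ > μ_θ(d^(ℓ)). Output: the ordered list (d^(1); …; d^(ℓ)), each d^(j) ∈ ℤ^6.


Interval decomposition of M: I[1,1], I[2,2], I[2,4], I[2,5], I[4,4]^2, I[6,6]^3.
HN type (ℓ=6): μ^(1)=29; μ^(2)=22; μ^(3)=1; μ^(4)=-5/2; μ^(5)=-6; μ^(6)=-13

((0, 0, 0, 0, 1, 0); (1, 0, 0, 0, 0, 0); (0, 0, 0, 0, 0, 3); (0, 0, 2, 2, 0, 0); (0, 3, 0, 0, 0, 0); (0, 0, 0, 2, 0, 0))


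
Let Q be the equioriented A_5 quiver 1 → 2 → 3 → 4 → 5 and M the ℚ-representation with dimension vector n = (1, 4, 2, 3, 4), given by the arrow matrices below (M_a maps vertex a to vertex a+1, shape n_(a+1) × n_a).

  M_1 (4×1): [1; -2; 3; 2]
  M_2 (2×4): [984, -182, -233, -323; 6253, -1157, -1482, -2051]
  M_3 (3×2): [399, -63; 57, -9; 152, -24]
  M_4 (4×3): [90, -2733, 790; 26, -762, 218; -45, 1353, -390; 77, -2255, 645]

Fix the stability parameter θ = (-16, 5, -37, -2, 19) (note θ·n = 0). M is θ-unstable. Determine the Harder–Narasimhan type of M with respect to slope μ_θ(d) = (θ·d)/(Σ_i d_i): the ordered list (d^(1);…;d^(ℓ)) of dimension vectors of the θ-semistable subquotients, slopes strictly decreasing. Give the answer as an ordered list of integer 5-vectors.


Interval decomposition of M: I[1,3], I[2,2]^2, I[2,5], I[4,5]^2, I[5,5].
HN type (ℓ=4): μ^(1)=19; μ^(2)=5; μ^(3)=-2; μ^(4)=-16

((0, 0, 0, 0, 4); (0, 2, 0, 0, 0); (0, 0, 0, 3, 0); (1, 2, 2, 0, 0))


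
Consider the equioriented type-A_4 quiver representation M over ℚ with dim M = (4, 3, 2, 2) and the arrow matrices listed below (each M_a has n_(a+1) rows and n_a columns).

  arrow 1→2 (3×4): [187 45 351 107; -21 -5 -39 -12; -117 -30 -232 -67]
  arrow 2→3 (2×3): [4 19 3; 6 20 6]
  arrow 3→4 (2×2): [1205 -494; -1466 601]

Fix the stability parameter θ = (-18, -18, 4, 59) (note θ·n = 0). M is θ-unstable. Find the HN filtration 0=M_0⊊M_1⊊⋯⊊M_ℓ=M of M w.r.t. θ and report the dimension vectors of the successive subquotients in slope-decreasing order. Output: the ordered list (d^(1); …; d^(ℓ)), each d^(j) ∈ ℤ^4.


Interval decomposition of M: I[1,1], I[1,2], I[1,4]^2.
HN type (ℓ=3): μ^(1)=59; μ^(2)=4; μ^(3)=-18

((0, 0, 0, 2); (0, 0, 2, 0); (4, 3, 0, 0))


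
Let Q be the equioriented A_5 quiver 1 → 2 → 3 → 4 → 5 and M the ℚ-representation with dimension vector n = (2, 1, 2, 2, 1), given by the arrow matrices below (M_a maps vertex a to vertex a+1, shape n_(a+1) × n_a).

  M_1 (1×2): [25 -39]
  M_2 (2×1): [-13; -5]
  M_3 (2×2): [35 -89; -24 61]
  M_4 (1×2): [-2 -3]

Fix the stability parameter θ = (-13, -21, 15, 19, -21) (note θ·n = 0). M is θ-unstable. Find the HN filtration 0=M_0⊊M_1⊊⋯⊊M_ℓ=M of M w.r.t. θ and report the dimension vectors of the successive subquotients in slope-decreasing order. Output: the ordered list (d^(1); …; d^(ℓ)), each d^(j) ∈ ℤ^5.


Interval decomposition of M: I[1,1], I[1,5], I[3,4].
HN type (ℓ=5): μ^(1)=19; μ^(2)=15; μ^(3)=13/3; μ^(4)=-13; μ^(5)=-17

((0, 0, 0, 1, 0); (0, 0, 1, 0, 0); (0, 0, 1, 1, 1); (1, 0, 0, 0, 0); (1, 1, 0, 0, 0))


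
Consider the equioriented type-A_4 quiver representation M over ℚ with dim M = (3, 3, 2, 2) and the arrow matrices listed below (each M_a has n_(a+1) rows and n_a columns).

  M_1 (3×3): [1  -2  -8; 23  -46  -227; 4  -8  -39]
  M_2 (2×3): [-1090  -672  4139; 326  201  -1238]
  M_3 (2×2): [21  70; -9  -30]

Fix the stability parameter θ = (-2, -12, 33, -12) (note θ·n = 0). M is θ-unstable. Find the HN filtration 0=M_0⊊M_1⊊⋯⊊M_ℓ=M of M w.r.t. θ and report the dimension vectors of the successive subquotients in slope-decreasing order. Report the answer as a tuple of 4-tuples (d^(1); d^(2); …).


Via rank(M_{q-1}∘⋯∘M_p): M ≅ I[1,1], I[1,3], I[1,4], I[2,2], I[4,4].
μ_θ-semistable layers: μ^(1)=33; μ^(2)=21/2; μ^(3)=-2; μ^(4)=-7; μ^(5)=-12

((0, 0, 1, 0); (0, 0, 1, 1); (1, 0, 0, 0); (2, 2, 0, 0); (0, 1, 0, 1))


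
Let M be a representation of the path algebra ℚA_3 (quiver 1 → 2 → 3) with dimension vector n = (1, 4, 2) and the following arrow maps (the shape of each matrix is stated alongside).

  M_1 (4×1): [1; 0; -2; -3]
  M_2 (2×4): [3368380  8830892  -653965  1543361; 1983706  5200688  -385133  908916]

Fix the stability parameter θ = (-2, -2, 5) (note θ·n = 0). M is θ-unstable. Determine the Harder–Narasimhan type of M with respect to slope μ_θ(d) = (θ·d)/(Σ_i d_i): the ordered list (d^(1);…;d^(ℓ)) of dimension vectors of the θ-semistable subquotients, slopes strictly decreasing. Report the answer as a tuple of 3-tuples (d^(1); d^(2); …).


Barcode: M ≅ I[1,3], I[2,2]^2, I[2,3]. HN layers by μ_θ (2 steps, strictly decreasing):
  μ^(1)=5; μ^(2)=-2

((0, 0, 2); (1, 4, 0))


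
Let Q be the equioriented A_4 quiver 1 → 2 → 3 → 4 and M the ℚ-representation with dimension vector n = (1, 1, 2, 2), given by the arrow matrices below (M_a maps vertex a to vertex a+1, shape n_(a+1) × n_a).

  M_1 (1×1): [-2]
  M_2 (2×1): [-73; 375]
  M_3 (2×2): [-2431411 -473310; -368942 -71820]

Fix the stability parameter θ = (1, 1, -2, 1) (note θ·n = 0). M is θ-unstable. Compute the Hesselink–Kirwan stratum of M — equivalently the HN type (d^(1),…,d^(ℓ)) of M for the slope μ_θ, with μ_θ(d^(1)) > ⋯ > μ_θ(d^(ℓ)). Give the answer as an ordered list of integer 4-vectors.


Interval decomposition of M: I[1,4], I[3,3], I[4,4].
HN type (ℓ=3): μ^(1)=1; μ^(2)=0; μ^(3)=-2

((0, 0, 0, 2); (1, 1, 1, 0); (0, 0, 1, 0))


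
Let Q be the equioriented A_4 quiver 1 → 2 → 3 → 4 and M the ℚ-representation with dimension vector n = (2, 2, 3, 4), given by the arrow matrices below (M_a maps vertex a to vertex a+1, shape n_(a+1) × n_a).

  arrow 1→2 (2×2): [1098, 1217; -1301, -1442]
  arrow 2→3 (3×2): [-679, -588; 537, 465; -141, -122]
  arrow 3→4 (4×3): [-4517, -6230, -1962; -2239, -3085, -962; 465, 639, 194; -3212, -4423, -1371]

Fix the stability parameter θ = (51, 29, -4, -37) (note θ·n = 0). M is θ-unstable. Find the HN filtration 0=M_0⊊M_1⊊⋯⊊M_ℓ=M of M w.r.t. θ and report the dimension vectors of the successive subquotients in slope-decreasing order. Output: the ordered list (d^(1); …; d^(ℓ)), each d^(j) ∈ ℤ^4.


Barcode: M ≅ I[1,4]^2, I[3,4], I[4,4]. HN layers by μ_θ (3 steps, strictly decreasing):
  μ^(1)=39/4; μ^(2)=-41/2; μ^(3)=-37

((2, 2, 2, 2); (0, 0, 1, 1); (0, 0, 0, 1))


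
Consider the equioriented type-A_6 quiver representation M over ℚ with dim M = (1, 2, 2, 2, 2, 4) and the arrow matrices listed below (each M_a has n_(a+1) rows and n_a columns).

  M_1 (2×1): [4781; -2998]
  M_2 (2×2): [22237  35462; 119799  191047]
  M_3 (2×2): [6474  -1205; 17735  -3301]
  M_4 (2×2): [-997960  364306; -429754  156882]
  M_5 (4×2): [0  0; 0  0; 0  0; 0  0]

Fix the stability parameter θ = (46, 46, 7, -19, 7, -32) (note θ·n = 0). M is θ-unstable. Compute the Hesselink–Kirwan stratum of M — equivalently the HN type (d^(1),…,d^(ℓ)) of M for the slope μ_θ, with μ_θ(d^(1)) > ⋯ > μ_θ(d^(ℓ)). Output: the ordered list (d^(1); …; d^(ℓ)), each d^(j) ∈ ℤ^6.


Via rank(M_{q-1}∘⋯∘M_p): M ≅ I[1,5], I[2,5], I[6,6]^4.
μ_θ-semistable layers: μ^(1)=87/5; μ^(2)=41/4; μ^(3)=-32

((1, 1, 1, 1, 1, 0); (0, 1, 1, 1, 1, 0); (0, 0, 0, 0, 0, 4))
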